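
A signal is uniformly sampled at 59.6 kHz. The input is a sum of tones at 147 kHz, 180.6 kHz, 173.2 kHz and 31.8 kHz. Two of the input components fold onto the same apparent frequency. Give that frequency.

27.8 kHz

fs/2 = 29.8 kHz.
147 kHz mod fs = 27.8 kHz.
27.8 kHz ≤ fs/2 = 29.8 kHz, appears at 27.8 kHz.
180.6 kHz mod fs = 1.8 kHz.
1.8 kHz ≤ fs/2 = 29.8 kHz, appears at 1.8 kHz.
173.2 kHz mod fs = 54 kHz.
54 kHz > fs/2 = 29.8 kHz, folds to fs − 54 kHz = 5.6 kHz.
31.8 kHz > fs/2 = 29.8 kHz, folds to fs − 31.8 kHz = 27.8 kHz.
31.8 kHz and 147 kHz both map to 27.8 kHz.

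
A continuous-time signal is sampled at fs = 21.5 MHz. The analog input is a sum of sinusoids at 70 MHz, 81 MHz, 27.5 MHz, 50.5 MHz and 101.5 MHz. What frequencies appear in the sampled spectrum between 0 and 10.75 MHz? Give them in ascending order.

5 MHz, 5.5 MHz, 6 MHz, 7.5 MHz

fs/2 = 10.75 MHz.
70 MHz mod fs = 5.5 MHz.
5.5 MHz ≤ fs/2 = 10.75 MHz, appears at 5.5 MHz.
81 MHz mod fs = 16.5 MHz.
16.5 MHz > fs/2 = 10.75 MHz, folds to fs − 16.5 MHz = 5 MHz.
27.5 MHz mod fs = 6 MHz.
6 MHz ≤ fs/2 = 10.75 MHz, appears at 6 MHz.
50.5 MHz mod fs = 7.5 MHz.
7.5 MHz ≤ fs/2 = 10.75 MHz, appears at 7.5 MHz.
101.5 MHz mod fs = 15.5 MHz.
15.5 MHz > fs/2 = 10.75 MHz, folds to fs − 15.5 MHz = 6 MHz.
Distinct values: {5 MHz, 5.5 MHz, 6 MHz, 7.5 MHz}.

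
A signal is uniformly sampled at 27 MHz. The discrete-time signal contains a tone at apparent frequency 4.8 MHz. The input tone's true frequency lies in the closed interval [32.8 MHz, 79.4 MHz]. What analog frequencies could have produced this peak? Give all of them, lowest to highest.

Frequencies that alias to 4.8 MHz are k·fs ± 4.8 MHz for integer k ≥ 0.
k=0: 4.8 MHz.
k=1: 22.2 MHz, 31.8 MHz.
k=2: 49.2 MHz, 58.8 MHz.
k=3: 76.2 MHz, 85.8 MHz.
k=4: 103.2 MHz, 112.8 MHz.
Within [32.8 MHz, 79.4 MHz]: 49.2 MHz, 58.8 MHz, 76.2 MHz.

49.2 MHz, 58.8 MHz, 76.2 MHz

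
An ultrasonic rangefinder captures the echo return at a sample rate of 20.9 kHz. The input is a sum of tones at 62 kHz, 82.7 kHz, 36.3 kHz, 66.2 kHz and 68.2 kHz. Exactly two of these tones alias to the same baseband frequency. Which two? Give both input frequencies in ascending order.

36.3 kHz, 68.2 kHz

fs/2 = 10.45 kHz.
62 kHz mod fs = 20.2 kHz.
20.2 kHz > fs/2 = 10.45 kHz, folds to fs − 20.2 kHz = 0.7 kHz.
82.7 kHz mod fs = 20 kHz.
20 kHz > fs/2 = 10.45 kHz, folds to fs − 20 kHz = 0.9 kHz.
36.3 kHz mod fs = 15.4 kHz.
15.4 kHz > fs/2 = 10.45 kHz, folds to fs − 15.4 kHz = 5.5 kHz.
66.2 kHz mod fs = 3.5 kHz.
3.5 kHz ≤ fs/2 = 10.45 kHz, appears at 3.5 kHz.
68.2 kHz mod fs = 5.5 kHz.
5.5 kHz ≤ fs/2 = 10.45 kHz, appears at 5.5 kHz.
36.3 kHz and 68.2 kHz both map to 5.5 kHz.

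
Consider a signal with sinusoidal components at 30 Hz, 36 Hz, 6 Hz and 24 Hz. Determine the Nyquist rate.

72 Hz

Highest-frequency component: 36 Hz.
Nyquist rate = 2 × 36 Hz = 72 Hz.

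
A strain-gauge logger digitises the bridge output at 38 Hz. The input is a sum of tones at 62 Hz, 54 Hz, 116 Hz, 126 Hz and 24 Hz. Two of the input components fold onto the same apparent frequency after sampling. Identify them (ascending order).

24 Hz, 62 Hz

fs/2 = 19 Hz.
62 Hz mod fs = 24 Hz.
24 Hz > fs/2 = 19 Hz, folds to fs − 24 Hz = 14 Hz.
54 Hz mod fs = 16 Hz.
16 Hz ≤ fs/2 = 19 Hz, appears at 16 Hz.
116 Hz mod fs = 2 Hz.
2 Hz ≤ fs/2 = 19 Hz, appears at 2 Hz.
126 Hz mod fs = 12 Hz.
12 Hz ≤ fs/2 = 19 Hz, appears at 12 Hz.
24 Hz > fs/2 = 19 Hz, folds to fs − 24 Hz = 14 Hz.
24 Hz and 62 Hz both map to 14 Hz.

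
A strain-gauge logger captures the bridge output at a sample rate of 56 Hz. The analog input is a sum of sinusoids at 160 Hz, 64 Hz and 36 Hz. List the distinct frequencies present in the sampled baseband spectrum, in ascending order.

8 Hz, 20 Hz

fs/2 = 28 Hz.
160 Hz mod fs = 48 Hz.
48 Hz > fs/2 = 28 Hz, folds to fs − 48 Hz = 8 Hz.
64 Hz mod fs = 8 Hz.
8 Hz ≤ fs/2 = 28 Hz, appears at 8 Hz.
36 Hz > fs/2 = 28 Hz, folds to fs − 36 Hz = 20 Hz.
Distinct values: {8 Hz, 20 Hz}.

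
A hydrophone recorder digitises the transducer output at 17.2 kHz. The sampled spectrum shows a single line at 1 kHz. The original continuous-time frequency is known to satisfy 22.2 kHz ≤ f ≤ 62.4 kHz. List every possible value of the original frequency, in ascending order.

33.4 kHz, 35.4 kHz, 50.6 kHz, 52.6 kHz

Frequencies that alias to 1 kHz are k·fs ± 1 kHz for integer k ≥ 0.
k=0: 1 kHz.
k=1: 16.2 kHz, 18.2 kHz.
k=2: 33.4 kHz, 35.4 kHz.
k=3: 50.6 kHz, 52.6 kHz.
k=4: 67.8 kHz, 69.8 kHz.
Within [22.2 kHz, 62.4 kHz]: 33.4 kHz, 35.4 kHz, 50.6 kHz, 52.6 kHz.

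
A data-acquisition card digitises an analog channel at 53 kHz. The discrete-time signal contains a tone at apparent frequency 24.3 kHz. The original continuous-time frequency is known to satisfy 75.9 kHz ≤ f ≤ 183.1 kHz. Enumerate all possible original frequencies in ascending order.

77.3 kHz, 81.7 kHz, 130.3 kHz, 134.7 kHz

Frequencies that alias to 24.3 kHz are k·fs ± 24.3 kHz for integer k ≥ 0.
k=0: 24.3 kHz.
k=1: 28.7 kHz, 77.3 kHz.
k=2: 81.7 kHz, 130.3 kHz.
k=3: 134.7 kHz, 183.3 kHz.
k=4: 187.7 kHz, 236.3 kHz.
Within [75.9 kHz, 183.1 kHz]: 77.3 kHz, 81.7 kHz, 130.3 kHz, 134.7 kHz.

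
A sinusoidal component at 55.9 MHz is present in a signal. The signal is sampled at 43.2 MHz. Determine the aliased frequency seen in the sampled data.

12.7 MHz

55.9 MHz mod fs = 12.7 MHz.
12.7 MHz ≤ fs/2 = 21.6 MHz, appears at 12.7 MHz.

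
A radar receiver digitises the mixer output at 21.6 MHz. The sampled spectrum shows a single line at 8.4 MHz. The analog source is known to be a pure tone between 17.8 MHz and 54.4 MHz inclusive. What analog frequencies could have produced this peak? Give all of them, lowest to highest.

30 MHz, 34.8 MHz, 51.6 MHz

Frequencies that alias to 8.4 MHz are k·fs ± 8.4 MHz for integer k ≥ 0.
k=0: 8.4 MHz.
k=1: 13.2 MHz, 30 MHz.
k=2: 34.8 MHz, 51.6 MHz.
k=3: 56.4 MHz, 73.2 MHz.
Within [17.8 MHz, 54.4 MHz]: 30 MHz, 34.8 MHz, 51.6 MHz.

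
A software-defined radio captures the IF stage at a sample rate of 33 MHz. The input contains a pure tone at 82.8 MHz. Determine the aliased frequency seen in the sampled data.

82.8 MHz mod fs = 16.8 MHz.
16.8 MHz > fs/2 = 16.5 MHz, folds to fs − 16.8 MHz = 16.2 MHz.

16.2 MHz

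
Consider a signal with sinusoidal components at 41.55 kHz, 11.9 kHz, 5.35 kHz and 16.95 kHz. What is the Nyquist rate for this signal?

83.1 kHz

Highest-frequency component: 41.55 kHz.
Nyquist rate = 2 × 41.55 kHz = 83.1 kHz.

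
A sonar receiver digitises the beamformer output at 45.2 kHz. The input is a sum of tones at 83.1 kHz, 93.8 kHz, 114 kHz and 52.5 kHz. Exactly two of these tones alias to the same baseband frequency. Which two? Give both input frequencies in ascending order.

fs/2 = 22.6 kHz.
83.1 kHz mod fs = 37.9 kHz.
37.9 kHz > fs/2 = 22.6 kHz, folds to fs − 37.9 kHz = 7.3 kHz.
93.8 kHz mod fs = 3.4 kHz.
3.4 kHz ≤ fs/2 = 22.6 kHz, appears at 3.4 kHz.
114 kHz mod fs = 23.6 kHz.
23.6 kHz > fs/2 = 22.6 kHz, folds to fs − 23.6 kHz = 21.6 kHz.
52.5 kHz mod fs = 7.3 kHz.
7.3 kHz ≤ fs/2 = 22.6 kHz, appears at 7.3 kHz.
52.5 kHz and 83.1 kHz both map to 7.3 kHz.

52.5 kHz, 83.1 kHz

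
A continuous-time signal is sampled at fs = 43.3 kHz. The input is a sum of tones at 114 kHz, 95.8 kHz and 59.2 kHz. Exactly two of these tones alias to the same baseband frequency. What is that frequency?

15.9 kHz

fs/2 = 21.65 kHz.
114 kHz mod fs = 27.4 kHz.
27.4 kHz > fs/2 = 21.65 kHz, folds to fs − 27.4 kHz = 15.9 kHz.
95.8 kHz mod fs = 9.2 kHz.
9.2 kHz ≤ fs/2 = 21.65 kHz, appears at 9.2 kHz.
59.2 kHz mod fs = 15.9 kHz.
15.9 kHz ≤ fs/2 = 21.65 kHz, appears at 15.9 kHz.
59.2 kHz and 114 kHz both map to 15.9 kHz.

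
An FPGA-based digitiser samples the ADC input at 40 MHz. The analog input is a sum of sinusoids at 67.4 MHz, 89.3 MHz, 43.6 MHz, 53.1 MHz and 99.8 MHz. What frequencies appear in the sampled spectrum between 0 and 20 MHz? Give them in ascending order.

3.6 MHz, 9.3 MHz, 12.6 MHz, 13.1 MHz, 19.8 MHz

fs/2 = 20 MHz.
67.4 MHz mod fs = 27.4 MHz.
27.4 MHz > fs/2 = 20 MHz, folds to fs − 27.4 MHz = 12.6 MHz.
89.3 MHz mod fs = 9.3 MHz.
9.3 MHz ≤ fs/2 = 20 MHz, appears at 9.3 MHz.
43.6 MHz mod fs = 3.6 MHz.
3.6 MHz ≤ fs/2 = 20 MHz, appears at 3.6 MHz.
53.1 MHz mod fs = 13.1 MHz.
13.1 MHz ≤ fs/2 = 20 MHz, appears at 13.1 MHz.
99.8 MHz mod fs = 19.8 MHz.
19.8 MHz ≤ fs/2 = 20 MHz, appears at 19.8 MHz.
Distinct values: {3.6 MHz, 9.3 MHz, 12.6 MHz, 13.1 MHz, 19.8 MHz}.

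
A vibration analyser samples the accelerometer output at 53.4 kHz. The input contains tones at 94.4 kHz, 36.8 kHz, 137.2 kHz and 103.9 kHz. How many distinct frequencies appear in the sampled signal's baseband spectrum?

fs/2 = 26.7 kHz.
94.4 kHz mod fs = 41 kHz.
41 kHz > fs/2 = 26.7 kHz, folds to fs − 41 kHz = 12.4 kHz.
36.8 kHz > fs/2 = 26.7 kHz, folds to fs − 36.8 kHz = 16.6 kHz.
137.2 kHz mod fs = 30.4 kHz.
30.4 kHz > fs/2 = 26.7 kHz, folds to fs − 30.4 kHz = 23 kHz.
103.9 kHz mod fs = 50.5 kHz.
50.5 kHz > fs/2 = 26.7 kHz, folds to fs − 50.5 kHz = 2.9 kHz.
Distinct values: {2.9 kHz, 12.4 kHz, 16.6 kHz, 23 kHz} → 4.

4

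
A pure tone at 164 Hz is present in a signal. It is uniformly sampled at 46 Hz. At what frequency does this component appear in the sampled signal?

164 Hz mod fs = 26 Hz.
26 Hz > fs/2 = 23 Hz, folds to fs − 26 Hz = 20 Hz.

20 Hz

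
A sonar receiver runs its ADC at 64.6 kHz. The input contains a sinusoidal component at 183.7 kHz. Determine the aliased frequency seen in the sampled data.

183.7 kHz mod fs = 54.5 kHz.
54.5 kHz > fs/2 = 32.3 kHz, folds to fs − 54.5 kHz = 10.1 kHz.

10.1 kHz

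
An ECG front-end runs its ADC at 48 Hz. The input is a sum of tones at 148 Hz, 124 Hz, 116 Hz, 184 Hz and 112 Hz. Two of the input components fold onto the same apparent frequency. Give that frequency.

fs/2 = 24 Hz.
148 Hz mod fs = 4 Hz.
4 Hz ≤ fs/2 = 24 Hz, appears at 4 Hz.
124 Hz mod fs = 28 Hz.
28 Hz > fs/2 = 24 Hz, folds to fs − 28 Hz = 20 Hz.
116 Hz mod fs = 20 Hz.
20 Hz ≤ fs/2 = 24 Hz, appears at 20 Hz.
184 Hz mod fs = 40 Hz.
40 Hz > fs/2 = 24 Hz, folds to fs − 40 Hz = 8 Hz.
112 Hz mod fs = 16 Hz.
16 Hz ≤ fs/2 = 24 Hz, appears at 16 Hz.
116 Hz and 124 Hz both map to 20 Hz.

20 Hz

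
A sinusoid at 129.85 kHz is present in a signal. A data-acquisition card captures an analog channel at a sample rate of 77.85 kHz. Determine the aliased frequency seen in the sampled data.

129.85 kHz mod fs = 52 kHz.
52 kHz > fs/2 = 38.925 kHz, folds to fs − 52 kHz = 25.85 kHz.

25.85 kHz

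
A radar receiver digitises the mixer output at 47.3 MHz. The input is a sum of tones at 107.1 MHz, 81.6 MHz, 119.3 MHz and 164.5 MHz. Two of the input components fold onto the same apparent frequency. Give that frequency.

22.6 MHz

fs/2 = 23.65 MHz.
107.1 MHz mod fs = 12.5 MHz.
12.5 MHz ≤ fs/2 = 23.65 MHz, appears at 12.5 MHz.
81.6 MHz mod fs = 34.3 MHz.
34.3 MHz > fs/2 = 23.65 MHz, folds to fs − 34.3 MHz = 13 MHz.
119.3 MHz mod fs = 24.7 MHz.
24.7 MHz > fs/2 = 23.65 MHz, folds to fs − 24.7 MHz = 22.6 MHz.
164.5 MHz mod fs = 22.6 MHz.
22.6 MHz ≤ fs/2 = 23.65 MHz, appears at 22.6 MHz.
119.3 MHz and 164.5 MHz both map to 22.6 MHz.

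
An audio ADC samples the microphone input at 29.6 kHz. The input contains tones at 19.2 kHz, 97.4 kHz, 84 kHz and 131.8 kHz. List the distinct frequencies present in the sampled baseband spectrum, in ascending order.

fs/2 = 14.8 kHz.
19.2 kHz > fs/2 = 14.8 kHz, folds to fs − 19.2 kHz = 10.4 kHz.
97.4 kHz mod fs = 8.6 kHz.
8.6 kHz ≤ fs/2 = 14.8 kHz, appears at 8.6 kHz.
84 kHz mod fs = 24.8 kHz.
24.8 kHz > fs/2 = 14.8 kHz, folds to fs − 24.8 kHz = 4.8 kHz.
131.8 kHz mod fs = 13.4 kHz.
13.4 kHz ≤ fs/2 = 14.8 kHz, appears at 13.4 kHz.
Distinct values: {4.8 kHz, 8.6 kHz, 10.4 kHz, 13.4 kHz}.

4.8 kHz, 8.6 kHz, 10.4 kHz, 13.4 kHz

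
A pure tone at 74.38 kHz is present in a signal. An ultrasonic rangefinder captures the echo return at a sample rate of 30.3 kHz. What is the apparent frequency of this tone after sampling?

13.78 kHz

74.38 kHz mod fs = 13.78 kHz.
13.78 kHz ≤ fs/2 = 15.15 kHz, appears at 13.78 kHz.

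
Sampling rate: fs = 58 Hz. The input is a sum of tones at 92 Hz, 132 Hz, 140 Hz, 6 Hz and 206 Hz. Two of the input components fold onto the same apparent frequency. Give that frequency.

24 Hz

fs/2 = 29 Hz.
92 Hz mod fs = 34 Hz.
34 Hz > fs/2 = 29 Hz, folds to fs − 34 Hz = 24 Hz.
132 Hz mod fs = 16 Hz.
16 Hz ≤ fs/2 = 29 Hz, appears at 16 Hz.
140 Hz mod fs = 24 Hz.
24 Hz ≤ fs/2 = 29 Hz, appears at 24 Hz.
6 Hz ≤ fs/2 = 29 Hz, passes unchanged.
206 Hz mod fs = 32 Hz.
32 Hz > fs/2 = 29 Hz, folds to fs − 32 Hz = 26 Hz.
92 Hz and 140 Hz both map to 24 Hz.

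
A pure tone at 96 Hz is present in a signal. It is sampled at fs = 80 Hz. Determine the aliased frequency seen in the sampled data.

16 Hz

96 Hz mod fs = 16 Hz.
16 Hz ≤ fs/2 = 40 Hz, appears at 16 Hz.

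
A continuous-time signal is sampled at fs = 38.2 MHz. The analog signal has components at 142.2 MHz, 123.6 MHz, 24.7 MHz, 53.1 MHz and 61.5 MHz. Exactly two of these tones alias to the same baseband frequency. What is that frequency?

14.9 MHz

fs/2 = 19.1 MHz.
142.2 MHz mod fs = 27.6 MHz.
27.6 MHz > fs/2 = 19.1 MHz, folds to fs − 27.6 MHz = 10.6 MHz.
123.6 MHz mod fs = 9 MHz.
9 MHz ≤ fs/2 = 19.1 MHz, appears at 9 MHz.
24.7 MHz > fs/2 = 19.1 MHz, folds to fs − 24.7 MHz = 13.5 MHz.
53.1 MHz mod fs = 14.9 MHz.
14.9 MHz ≤ fs/2 = 19.1 MHz, appears at 14.9 MHz.
61.5 MHz mod fs = 23.3 MHz.
23.3 MHz > fs/2 = 19.1 MHz, folds to fs − 23.3 MHz = 14.9 MHz.
53.1 MHz and 61.5 MHz both map to 14.9 MHz.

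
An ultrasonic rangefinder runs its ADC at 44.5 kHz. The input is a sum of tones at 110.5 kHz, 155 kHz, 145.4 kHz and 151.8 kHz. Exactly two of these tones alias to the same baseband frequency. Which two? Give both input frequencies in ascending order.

fs/2 = 22.25 kHz.
110.5 kHz mod fs = 21.5 kHz.
21.5 kHz ≤ fs/2 = 22.25 kHz, appears at 21.5 kHz.
155 kHz mod fs = 21.5 kHz.
21.5 kHz ≤ fs/2 = 22.25 kHz, appears at 21.5 kHz.
145.4 kHz mod fs = 11.9 kHz.
11.9 kHz ≤ fs/2 = 22.25 kHz, appears at 11.9 kHz.
151.8 kHz mod fs = 18.3 kHz.
18.3 kHz ≤ fs/2 = 22.25 kHz, appears at 18.3 kHz.
110.5 kHz and 155 kHz both map to 21.5 kHz.

110.5 kHz, 155 kHz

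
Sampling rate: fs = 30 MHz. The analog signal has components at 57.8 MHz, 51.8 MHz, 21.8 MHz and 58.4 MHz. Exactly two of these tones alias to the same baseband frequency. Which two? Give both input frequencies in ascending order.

fs/2 = 15 MHz.
57.8 MHz mod fs = 27.8 MHz.
27.8 MHz > fs/2 = 15 MHz, folds to fs − 27.8 MHz = 2.2 MHz.
51.8 MHz mod fs = 21.8 MHz.
21.8 MHz > fs/2 = 15 MHz, folds to fs − 21.8 MHz = 8.2 MHz.
21.8 MHz > fs/2 = 15 MHz, folds to fs − 21.8 MHz = 8.2 MHz.
58.4 MHz mod fs = 28.4 MHz.
28.4 MHz > fs/2 = 15 MHz, folds to fs − 28.4 MHz = 1.6 MHz.
21.8 MHz and 51.8 MHz both map to 8.2 MHz.

21.8 MHz, 51.8 MHz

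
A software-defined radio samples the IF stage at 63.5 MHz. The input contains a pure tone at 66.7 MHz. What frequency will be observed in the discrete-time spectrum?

66.7 MHz mod fs = 3.2 MHz.
3.2 MHz ≤ fs/2 = 31.75 MHz, appears at 3.2 MHz.

3.2 MHz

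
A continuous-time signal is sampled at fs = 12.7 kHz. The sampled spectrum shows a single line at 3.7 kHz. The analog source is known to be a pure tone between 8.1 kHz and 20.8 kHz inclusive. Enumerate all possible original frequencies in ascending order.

9 kHz, 16.4 kHz

Frequencies that alias to 3.7 kHz are k·fs ± 3.7 kHz for integer k ≥ 0.
k=0: 3.7 kHz.
k=1: 9 kHz, 16.4 kHz.
k=2: 21.7 kHz, 29.1 kHz.
Within [8.1 kHz, 20.8 kHz]: 9 kHz, 16.4 kHz.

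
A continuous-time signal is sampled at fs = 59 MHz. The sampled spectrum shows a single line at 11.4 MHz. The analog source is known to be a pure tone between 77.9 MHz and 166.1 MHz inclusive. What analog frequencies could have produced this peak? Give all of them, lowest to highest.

106.6 MHz, 129.4 MHz, 165.6 MHz

Frequencies that alias to 11.4 MHz are k·fs ± 11.4 MHz for integer k ≥ 0.
k=0: 11.4 MHz.
k=1: 47.6 MHz, 70.4 MHz.
k=2: 106.6 MHz, 129.4 MHz.
k=3: 165.6 MHz, 188.4 MHz.
k=4: 224.6 MHz, 247.4 MHz.
Within [77.9 MHz, 166.1 MHz]: 106.6 MHz, 129.4 MHz, 165.6 MHz.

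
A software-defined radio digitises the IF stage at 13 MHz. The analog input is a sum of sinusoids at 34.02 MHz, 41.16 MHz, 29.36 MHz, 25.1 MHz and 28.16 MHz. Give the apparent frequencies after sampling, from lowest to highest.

0.9 MHz, 2.16 MHz, 3.36 MHz, 4.98 MHz

fs/2 = 6.5 MHz.
34.02 MHz mod fs = 8.02 MHz.
8.02 MHz > fs/2 = 6.5 MHz, folds to fs − 8.02 MHz = 4.98 MHz.
41.16 MHz mod fs = 2.16 MHz.
2.16 MHz ≤ fs/2 = 6.5 MHz, appears at 2.16 MHz.
29.36 MHz mod fs = 3.36 MHz.
3.36 MHz ≤ fs/2 = 6.5 MHz, appears at 3.36 MHz.
25.1 MHz mod fs = 12.1 MHz.
12.1 MHz > fs/2 = 6.5 MHz, folds to fs − 12.1 MHz = 0.9 MHz.
28.16 MHz mod fs = 2.16 MHz.
2.16 MHz ≤ fs/2 = 6.5 MHz, appears at 2.16 MHz.
Distinct values: {0.9 MHz, 2.16 MHz, 3.36 MHz, 4.98 MHz}.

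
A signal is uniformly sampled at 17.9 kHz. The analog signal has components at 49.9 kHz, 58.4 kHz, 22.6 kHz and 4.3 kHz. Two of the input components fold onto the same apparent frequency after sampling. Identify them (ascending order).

22.6 kHz, 58.4 kHz

fs/2 = 8.95 kHz.
49.9 kHz mod fs = 14.1 kHz.
14.1 kHz > fs/2 = 8.95 kHz, folds to fs − 14.1 kHz = 3.8 kHz.
58.4 kHz mod fs = 4.7 kHz.
4.7 kHz ≤ fs/2 = 8.95 kHz, appears at 4.7 kHz.
22.6 kHz mod fs = 4.7 kHz.
4.7 kHz ≤ fs/2 = 8.95 kHz, appears at 4.7 kHz.
4.3 kHz ≤ fs/2 = 8.95 kHz, passes unchanged.
22.6 kHz and 58.4 kHz both map to 4.7 kHz.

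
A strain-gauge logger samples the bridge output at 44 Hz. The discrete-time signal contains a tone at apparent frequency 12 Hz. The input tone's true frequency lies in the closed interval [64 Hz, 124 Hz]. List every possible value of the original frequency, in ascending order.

Frequencies that alias to 12 Hz are k·fs ± 12 Hz for integer k ≥ 0.
k=0: 12 Hz.
k=1: 32 Hz, 56 Hz.
k=2: 76 Hz, 100 Hz.
k=3: 120 Hz, 144 Hz.
k=4: 164 Hz, 188 Hz.
Within [64 Hz, 124 Hz]: 76 Hz, 100 Hz, 120 Hz.

76 Hz, 100 Hz, 120 Hz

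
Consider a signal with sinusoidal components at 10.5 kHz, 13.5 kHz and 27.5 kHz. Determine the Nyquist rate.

Highest-frequency component: 27.5 kHz.
Nyquist rate = 2 × 27.5 kHz = 55 kHz.

55 kHz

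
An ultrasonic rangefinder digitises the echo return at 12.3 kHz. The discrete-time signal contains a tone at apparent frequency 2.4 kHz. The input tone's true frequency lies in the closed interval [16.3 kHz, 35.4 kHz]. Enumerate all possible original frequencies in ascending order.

22.2 kHz, 27 kHz, 34.5 kHz

Frequencies that alias to 2.4 kHz are k·fs ± 2.4 kHz for integer k ≥ 0.
k=0: 2.4 kHz.
k=1: 9.9 kHz, 14.7 kHz.
k=2: 22.2 kHz, 27 kHz.
k=3: 34.5 kHz, 39.3 kHz.
k=4: 46.8 kHz, 51.6 kHz.
Within [16.3 kHz, 35.4 kHz]: 22.2 kHz, 27 kHz, 34.5 kHz.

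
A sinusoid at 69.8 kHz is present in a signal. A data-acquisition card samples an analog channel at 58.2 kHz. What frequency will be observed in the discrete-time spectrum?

69.8 kHz mod fs = 11.6 kHz.
11.6 kHz ≤ fs/2 = 29.1 kHz, appears at 11.6 kHz.

11.6 kHz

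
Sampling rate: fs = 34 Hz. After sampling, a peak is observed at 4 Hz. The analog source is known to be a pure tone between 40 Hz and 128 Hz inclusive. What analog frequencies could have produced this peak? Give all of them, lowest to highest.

Frequencies that alias to 4 Hz are k·fs ± 4 Hz for integer k ≥ 0.
k=0: 4 Hz.
k=1: 30 Hz, 38 Hz.
k=2: 64 Hz, 72 Hz.
k=3: 98 Hz, 106 Hz.
k=4: 132 Hz, 140 Hz.
Within [40 Hz, 128 Hz]: 64 Hz, 72 Hz, 98 Hz, 106 Hz.

64 Hz, 72 Hz, 98 Hz, 106 Hz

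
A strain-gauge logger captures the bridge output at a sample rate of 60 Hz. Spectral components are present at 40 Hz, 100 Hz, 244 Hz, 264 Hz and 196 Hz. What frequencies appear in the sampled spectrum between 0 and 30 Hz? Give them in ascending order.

fs/2 = 30 Hz.
40 Hz > fs/2 = 30 Hz, folds to fs − 40 Hz = 20 Hz.
100 Hz mod fs = 40 Hz.
40 Hz > fs/2 = 30 Hz, folds to fs − 40 Hz = 20 Hz.
244 Hz mod fs = 4 Hz.
4 Hz ≤ fs/2 = 30 Hz, appears at 4 Hz.
264 Hz mod fs = 24 Hz.
24 Hz ≤ fs/2 = 30 Hz, appears at 24 Hz.
196 Hz mod fs = 16 Hz.
16 Hz ≤ fs/2 = 30 Hz, appears at 16 Hz.
Distinct values: {4 Hz, 16 Hz, 20 Hz, 24 Hz}.

4 Hz, 16 Hz, 20 Hz, 24 Hz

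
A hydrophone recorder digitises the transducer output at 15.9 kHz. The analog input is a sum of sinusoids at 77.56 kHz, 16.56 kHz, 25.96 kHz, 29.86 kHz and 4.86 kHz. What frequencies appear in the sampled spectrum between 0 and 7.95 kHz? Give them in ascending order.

fs/2 = 7.95 kHz.
77.56 kHz mod fs = 13.96 kHz.
13.96 kHz > fs/2 = 7.95 kHz, folds to fs − 13.96 kHz = 1.94 kHz.
16.56 kHz mod fs = 0.66 kHz.
0.66 kHz ≤ fs/2 = 7.95 kHz, appears at 0.66 kHz.
25.96 kHz mod fs = 10.06 kHz.
10.06 kHz > fs/2 = 7.95 kHz, folds to fs − 10.06 kHz = 5.84 kHz.
29.86 kHz mod fs = 13.96 kHz.
13.96 kHz > fs/2 = 7.95 kHz, folds to fs − 13.96 kHz = 1.94 kHz.
4.86 kHz ≤ fs/2 = 7.95 kHz, passes unchanged.
Distinct values: {0.66 kHz, 1.94 kHz, 4.86 kHz, 5.84 kHz}.

0.66 kHz, 1.94 kHz, 4.86 kHz, 5.84 kHz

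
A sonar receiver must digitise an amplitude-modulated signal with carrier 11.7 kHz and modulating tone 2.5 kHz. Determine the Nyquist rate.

28.4 kHz

AM sidebands sit at fc ± fm = 9.2 kHz and 14.2 kHz.
Highest-frequency component: 14.2 kHz.
Nyquist rate = 2 × 14.2 kHz = 28.4 kHz.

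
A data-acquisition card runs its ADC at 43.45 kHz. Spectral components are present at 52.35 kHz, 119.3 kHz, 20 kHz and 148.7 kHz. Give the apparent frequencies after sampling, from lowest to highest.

8.9 kHz, 11.05 kHz, 18.35 kHz, 20 kHz

fs/2 = 21.725 kHz.
52.35 kHz mod fs = 8.9 kHz.
8.9 kHz ≤ fs/2 = 21.725 kHz, appears at 8.9 kHz.
119.3 kHz mod fs = 32.4 kHz.
32.4 kHz > fs/2 = 21.725 kHz, folds to fs − 32.4 kHz = 11.05 kHz.
20 kHz ≤ fs/2 = 21.725 kHz, passes unchanged.
148.7 kHz mod fs = 18.35 kHz.
18.35 kHz ≤ fs/2 = 21.725 kHz, appears at 18.35 kHz.
Distinct values: {8.9 kHz, 11.05 kHz, 18.35 kHz, 20 kHz}.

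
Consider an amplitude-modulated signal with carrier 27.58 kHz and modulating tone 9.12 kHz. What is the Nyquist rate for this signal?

AM sidebands sit at fc ± fm = 18.46 kHz and 36.7 kHz.
Highest-frequency component: 36.7 kHz.
Nyquist rate = 2 × 36.7 kHz = 73.4 kHz.

73.4 kHz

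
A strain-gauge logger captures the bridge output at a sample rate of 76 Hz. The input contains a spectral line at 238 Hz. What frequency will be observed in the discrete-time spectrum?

10 Hz

238 Hz mod fs = 10 Hz.
10 Hz ≤ fs/2 = 38 Hz, appears at 10 Hz.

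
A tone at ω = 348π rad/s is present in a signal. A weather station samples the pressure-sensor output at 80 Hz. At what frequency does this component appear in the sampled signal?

14 Hz

ω = 348π rad/s → f = ω/(2π) = 174 Hz.
174 Hz mod fs = 14 Hz.
14 Hz ≤ fs/2 = 40 Hz, appears at 14 Hz.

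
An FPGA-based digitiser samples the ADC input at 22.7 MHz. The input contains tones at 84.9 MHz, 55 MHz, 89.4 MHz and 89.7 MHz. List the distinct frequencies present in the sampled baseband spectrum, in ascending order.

fs/2 = 11.35 MHz.
84.9 MHz mod fs = 16.8 MHz.
16.8 MHz > fs/2 = 11.35 MHz, folds to fs − 16.8 MHz = 5.9 MHz.
55 MHz mod fs = 9.6 MHz.
9.6 MHz ≤ fs/2 = 11.35 MHz, appears at 9.6 MHz.
89.4 MHz mod fs = 21.3 MHz.
21.3 MHz > fs/2 = 11.35 MHz, folds to fs − 21.3 MHz = 1.4 MHz.
89.7 MHz mod fs = 21.6 MHz.
21.6 MHz > fs/2 = 11.35 MHz, folds to fs − 21.6 MHz = 1.1 MHz.
Distinct values: {1.1 MHz, 1.4 MHz, 5.9 MHz, 9.6 MHz}.

1.1 MHz, 1.4 MHz, 5.9 MHz, 9.6 MHz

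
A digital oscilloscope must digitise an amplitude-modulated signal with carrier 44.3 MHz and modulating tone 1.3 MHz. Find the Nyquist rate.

91.2 MHz

AM sidebands sit at fc ± fm = 43 MHz and 45.6 MHz.
Highest-frequency component: 45.6 MHz.
Nyquist rate = 2 × 45.6 MHz = 91.2 MHz.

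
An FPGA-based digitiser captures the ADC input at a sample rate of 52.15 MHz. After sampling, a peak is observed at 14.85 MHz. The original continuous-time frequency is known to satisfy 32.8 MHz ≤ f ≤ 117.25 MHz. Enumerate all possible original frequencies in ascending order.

Frequencies that alias to 14.85 MHz are k·fs ± 14.85 MHz for integer k ≥ 0.
k=0: 14.85 MHz.
k=1: 37.3 MHz, 67 MHz.
k=2: 89.45 MHz, 119.15 MHz.
k=3: 141.6 MHz, 171.3 MHz.
Within [32.8 MHz, 117.25 MHz]: 37.3 MHz, 67 MHz, 89.45 MHz.

37.3 MHz, 67 MHz, 89.45 MHz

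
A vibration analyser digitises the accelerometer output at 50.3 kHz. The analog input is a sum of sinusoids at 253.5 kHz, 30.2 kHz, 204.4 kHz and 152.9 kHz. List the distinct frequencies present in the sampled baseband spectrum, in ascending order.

2 kHz, 3.2 kHz, 20.1 kHz

fs/2 = 25.15 kHz.
253.5 kHz mod fs = 2 kHz.
2 kHz ≤ fs/2 = 25.15 kHz, appears at 2 kHz.
30.2 kHz > fs/2 = 25.15 kHz, folds to fs − 30.2 kHz = 20.1 kHz.
204.4 kHz mod fs = 3.2 kHz.
3.2 kHz ≤ fs/2 = 25.15 kHz, appears at 3.2 kHz.
152.9 kHz mod fs = 2 kHz.
2 kHz ≤ fs/2 = 25.15 kHz, appears at 2 kHz.
Distinct values: {2 kHz, 3.2 kHz, 20.1 kHz}.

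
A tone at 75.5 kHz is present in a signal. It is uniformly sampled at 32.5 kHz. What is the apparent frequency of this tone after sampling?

10.5 kHz

75.5 kHz mod fs = 10.5 kHz.
10.5 kHz ≤ fs/2 = 16.25 kHz, appears at 10.5 kHz.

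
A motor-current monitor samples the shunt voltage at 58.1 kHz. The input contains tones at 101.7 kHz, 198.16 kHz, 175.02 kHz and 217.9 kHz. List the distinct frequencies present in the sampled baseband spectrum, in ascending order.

fs/2 = 29.05 kHz.
101.7 kHz mod fs = 43.6 kHz.
43.6 kHz > fs/2 = 29.05 kHz, folds to fs − 43.6 kHz = 14.5 kHz.
198.16 kHz mod fs = 23.86 kHz.
23.86 kHz ≤ fs/2 = 29.05 kHz, appears at 23.86 kHz.
175.02 kHz mod fs = 0.72 kHz.
0.72 kHz ≤ fs/2 = 29.05 kHz, appears at 0.72 kHz.
217.9 kHz mod fs = 43.6 kHz.
43.6 kHz > fs/2 = 29.05 kHz, folds to fs − 43.6 kHz = 14.5 kHz.
Distinct values: {0.72 kHz, 14.5 kHz, 23.86 kHz}.

0.72 kHz, 14.5 kHz, 23.86 kHz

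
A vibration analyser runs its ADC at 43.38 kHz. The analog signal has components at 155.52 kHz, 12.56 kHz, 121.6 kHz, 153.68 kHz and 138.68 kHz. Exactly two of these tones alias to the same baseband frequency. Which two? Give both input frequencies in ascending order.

121.6 kHz, 138.68 kHz

fs/2 = 21.69 kHz.
155.52 kHz mod fs = 25.38 kHz.
25.38 kHz > fs/2 = 21.69 kHz, folds to fs − 25.38 kHz = 18 kHz.
12.56 kHz ≤ fs/2 = 21.69 kHz, passes unchanged.
121.6 kHz mod fs = 34.84 kHz.
34.84 kHz > fs/2 = 21.69 kHz, folds to fs − 34.84 kHz = 8.54 kHz.
153.68 kHz mod fs = 23.54 kHz.
23.54 kHz > fs/2 = 21.69 kHz, folds to fs − 23.54 kHz = 19.84 kHz.
138.68 kHz mod fs = 8.54 kHz.
8.54 kHz ≤ fs/2 = 21.69 kHz, appears at 8.54 kHz.
121.6 kHz and 138.68 kHz both map to 8.54 kHz.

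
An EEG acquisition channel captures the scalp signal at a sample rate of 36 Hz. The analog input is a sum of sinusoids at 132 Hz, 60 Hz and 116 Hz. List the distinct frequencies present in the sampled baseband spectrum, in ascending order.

fs/2 = 18 Hz.
132 Hz mod fs = 24 Hz.
24 Hz > fs/2 = 18 Hz, folds to fs − 24 Hz = 12 Hz.
60 Hz mod fs = 24 Hz.
24 Hz > fs/2 = 18 Hz, folds to fs − 24 Hz = 12 Hz.
116 Hz mod fs = 8 Hz.
8 Hz ≤ fs/2 = 18 Hz, appears at 8 Hz.
Distinct values: {8 Hz, 12 Hz}.

8 Hz, 12 Hz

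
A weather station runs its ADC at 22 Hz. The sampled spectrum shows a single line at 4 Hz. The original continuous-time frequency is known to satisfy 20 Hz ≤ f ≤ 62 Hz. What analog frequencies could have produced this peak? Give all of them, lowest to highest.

Frequencies that alias to 4 Hz are k·fs ± 4 Hz for integer k ≥ 0.
k=0: 4 Hz.
k=1: 18 Hz, 26 Hz.
k=2: 40 Hz, 48 Hz.
k=3: 62 Hz, 70 Hz.
k=4: 84 Hz, 92 Hz.
Within [20 Hz, 62 Hz]: 26 Hz, 40 Hz, 48 Hz, 62 Hz.

26 Hz, 40 Hz, 48 Hz, 62 Hz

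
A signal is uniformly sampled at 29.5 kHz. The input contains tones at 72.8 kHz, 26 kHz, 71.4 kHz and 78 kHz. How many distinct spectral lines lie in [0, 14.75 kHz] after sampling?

4

fs/2 = 14.75 kHz.
72.8 kHz mod fs = 13.8 kHz.
13.8 kHz ≤ fs/2 = 14.75 kHz, appears at 13.8 kHz.
26 kHz > fs/2 = 14.75 kHz, folds to fs − 26 kHz = 3.5 kHz.
71.4 kHz mod fs = 12.4 kHz.
12.4 kHz ≤ fs/2 = 14.75 kHz, appears at 12.4 kHz.
78 kHz mod fs = 19 kHz.
19 kHz > fs/2 = 14.75 kHz, folds to fs − 19 kHz = 10.5 kHz.
Distinct values: {3.5 kHz, 10.5 kHz, 12.4 kHz, 13.8 kHz} → 4.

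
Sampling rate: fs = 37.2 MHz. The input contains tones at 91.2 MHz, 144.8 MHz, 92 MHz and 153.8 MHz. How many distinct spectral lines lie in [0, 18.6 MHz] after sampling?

fs/2 = 18.6 MHz.
91.2 MHz mod fs = 16.8 MHz.
16.8 MHz ≤ fs/2 = 18.6 MHz, appears at 16.8 MHz.
144.8 MHz mod fs = 33.2 MHz.
33.2 MHz > fs/2 = 18.6 MHz, folds to fs − 33.2 MHz = 4 MHz.
92 MHz mod fs = 17.6 MHz.
17.6 MHz ≤ fs/2 = 18.6 MHz, appears at 17.6 MHz.
153.8 MHz mod fs = 5 MHz.
5 MHz ≤ fs/2 = 18.6 MHz, appears at 5 MHz.
Distinct values: {4 MHz, 5 MHz, 16.8 MHz, 17.6 MHz} → 4.

4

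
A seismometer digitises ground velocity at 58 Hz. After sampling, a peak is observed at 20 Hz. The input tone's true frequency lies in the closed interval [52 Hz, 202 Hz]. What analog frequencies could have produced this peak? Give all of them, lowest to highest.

78 Hz, 96 Hz, 136 Hz, 154 Hz, 194 Hz

Frequencies that alias to 20 Hz are k·fs ± 20 Hz for integer k ≥ 0.
k=0: 20 Hz.
k=1: 38 Hz, 78 Hz.
k=2: 96 Hz, 136 Hz.
k=3: 154 Hz, 194 Hz.
k=4: 212 Hz, 252 Hz.
Within [52 Hz, 202 Hz]: 78 Hz, 96 Hz, 136 Hz, 154 Hz, 194 Hz.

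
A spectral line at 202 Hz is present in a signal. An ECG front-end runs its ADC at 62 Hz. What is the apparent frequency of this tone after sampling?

202 Hz mod fs = 16 Hz.
16 Hz ≤ fs/2 = 31 Hz, appears at 16 Hz.

16 Hz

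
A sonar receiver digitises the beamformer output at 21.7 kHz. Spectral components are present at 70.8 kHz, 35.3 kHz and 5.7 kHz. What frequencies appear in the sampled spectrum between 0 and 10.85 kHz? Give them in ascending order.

5.7 kHz, 8.1 kHz

fs/2 = 10.85 kHz.
70.8 kHz mod fs = 5.7 kHz.
5.7 kHz ≤ fs/2 = 10.85 kHz, appears at 5.7 kHz.
35.3 kHz mod fs = 13.6 kHz.
13.6 kHz > fs/2 = 10.85 kHz, folds to fs − 13.6 kHz = 8.1 kHz.
5.7 kHz ≤ fs/2 = 10.85 kHz, passes unchanged.
Distinct values: {5.7 kHz, 8.1 kHz}.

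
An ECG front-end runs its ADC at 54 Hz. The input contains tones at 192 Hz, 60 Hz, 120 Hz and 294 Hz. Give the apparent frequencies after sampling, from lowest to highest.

fs/2 = 27 Hz.
192 Hz mod fs = 30 Hz.
30 Hz > fs/2 = 27 Hz, folds to fs − 30 Hz = 24 Hz.
60 Hz mod fs = 6 Hz.
6 Hz ≤ fs/2 = 27 Hz, appears at 6 Hz.
120 Hz mod fs = 12 Hz.
12 Hz ≤ fs/2 = 27 Hz, appears at 12 Hz.
294 Hz mod fs = 24 Hz.
24 Hz ≤ fs/2 = 27 Hz, appears at 24 Hz.
Distinct values: {6 Hz, 12 Hz, 24 Hz}.

6 Hz, 12 Hz, 24 Hz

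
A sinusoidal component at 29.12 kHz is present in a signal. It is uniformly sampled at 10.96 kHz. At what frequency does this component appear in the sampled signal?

29.12 kHz mod fs = 7.2 kHz.
7.2 kHz > fs/2 = 5.48 kHz, folds to fs − 7.2 kHz = 3.76 kHz.

3.76 kHz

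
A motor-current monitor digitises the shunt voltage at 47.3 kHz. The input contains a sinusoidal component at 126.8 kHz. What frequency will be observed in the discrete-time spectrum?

126.8 kHz mod fs = 32.2 kHz.
32.2 kHz > fs/2 = 23.65 kHz, folds to fs − 32.2 kHz = 15.1 kHz.

15.1 kHz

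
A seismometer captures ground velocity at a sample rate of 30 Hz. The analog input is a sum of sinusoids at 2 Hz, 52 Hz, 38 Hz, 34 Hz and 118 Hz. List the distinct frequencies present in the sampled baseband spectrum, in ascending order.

2 Hz, 4 Hz, 8 Hz

fs/2 = 15 Hz.
2 Hz ≤ fs/2 = 15 Hz, passes unchanged.
52 Hz mod fs = 22 Hz.
22 Hz > fs/2 = 15 Hz, folds to fs − 22 Hz = 8 Hz.
38 Hz mod fs = 8 Hz.
8 Hz ≤ fs/2 = 15 Hz, appears at 8 Hz.
34 Hz mod fs = 4 Hz.
4 Hz ≤ fs/2 = 15 Hz, appears at 4 Hz.
118 Hz mod fs = 28 Hz.
28 Hz > fs/2 = 15 Hz, folds to fs − 28 Hz = 2 Hz.
Distinct values: {2 Hz, 4 Hz, 8 Hz}.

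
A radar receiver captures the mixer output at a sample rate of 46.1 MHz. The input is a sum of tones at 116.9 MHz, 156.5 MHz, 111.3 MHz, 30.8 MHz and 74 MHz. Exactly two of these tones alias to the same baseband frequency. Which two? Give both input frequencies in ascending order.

74 MHz, 156.5 MHz

fs/2 = 23.05 MHz.
116.9 MHz mod fs = 24.7 MHz.
24.7 MHz > fs/2 = 23.05 MHz, folds to fs − 24.7 MHz = 21.4 MHz.
156.5 MHz mod fs = 18.2 MHz.
18.2 MHz ≤ fs/2 = 23.05 MHz, appears at 18.2 MHz.
111.3 MHz mod fs = 19.1 MHz.
19.1 MHz ≤ fs/2 = 23.05 MHz, appears at 19.1 MHz.
30.8 MHz > fs/2 = 23.05 MHz, folds to fs − 30.8 MHz = 15.3 MHz.
74 MHz mod fs = 27.9 MHz.
27.9 MHz > fs/2 = 23.05 MHz, folds to fs − 27.9 MHz = 18.2 MHz.
74 MHz and 156.5 MHz both map to 18.2 MHz.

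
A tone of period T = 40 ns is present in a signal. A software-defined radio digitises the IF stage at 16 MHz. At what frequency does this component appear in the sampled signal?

T = 40 ns → f = 1/T = 25 MHz.
25 MHz mod fs = 9 MHz.
9 MHz > fs/2 = 8 MHz, folds to fs − 9 MHz = 7 MHz.

7 MHz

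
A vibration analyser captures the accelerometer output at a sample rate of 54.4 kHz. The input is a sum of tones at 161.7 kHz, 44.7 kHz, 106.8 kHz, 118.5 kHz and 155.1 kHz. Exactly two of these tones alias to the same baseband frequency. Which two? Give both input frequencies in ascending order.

44.7 kHz, 118.5 kHz

fs/2 = 27.2 kHz.
161.7 kHz mod fs = 52.9 kHz.
52.9 kHz > fs/2 = 27.2 kHz, folds to fs − 52.9 kHz = 1.5 kHz.
44.7 kHz > fs/2 = 27.2 kHz, folds to fs − 44.7 kHz = 9.7 kHz.
106.8 kHz mod fs = 52.4 kHz.
52.4 kHz > fs/2 = 27.2 kHz, folds to fs − 52.4 kHz = 2 kHz.
118.5 kHz mod fs = 9.7 kHz.
9.7 kHz ≤ fs/2 = 27.2 kHz, appears at 9.7 kHz.
155.1 kHz mod fs = 46.3 kHz.
46.3 kHz > fs/2 = 27.2 kHz, folds to fs − 46.3 kHz = 8.1 kHz.
44.7 kHz and 118.5 kHz both map to 9.7 kHz.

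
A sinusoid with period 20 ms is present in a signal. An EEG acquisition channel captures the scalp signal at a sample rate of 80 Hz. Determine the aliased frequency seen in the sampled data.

30 Hz

T = 20 ms → f = 1/T = 50 Hz.
50 Hz > fs/2 = 40 Hz, folds to fs − 50 Hz = 30 Hz.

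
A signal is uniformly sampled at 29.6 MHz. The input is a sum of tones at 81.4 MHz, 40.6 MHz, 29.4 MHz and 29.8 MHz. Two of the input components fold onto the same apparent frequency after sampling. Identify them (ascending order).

fs/2 = 14.8 MHz.
81.4 MHz mod fs = 22.2 MHz.
22.2 MHz > fs/2 = 14.8 MHz, folds to fs − 22.2 MHz = 7.4 MHz.
40.6 MHz mod fs = 11 MHz.
11 MHz ≤ fs/2 = 14.8 MHz, appears at 11 MHz.
29.4 MHz > fs/2 = 14.8 MHz, folds to fs − 29.4 MHz = 0.2 MHz.
29.8 MHz mod fs = 0.2 MHz.
0.2 MHz ≤ fs/2 = 14.8 MHz, appears at 0.2 MHz.
29.4 MHz and 29.8 MHz both map to 0.2 MHz.

29.4 MHz, 29.8 MHz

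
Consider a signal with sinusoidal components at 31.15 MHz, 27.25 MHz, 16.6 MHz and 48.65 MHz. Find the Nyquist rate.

Highest-frequency component: 48.65 MHz.
Nyquist rate = 2 × 48.65 MHz = 97.3 MHz.

97.3 MHz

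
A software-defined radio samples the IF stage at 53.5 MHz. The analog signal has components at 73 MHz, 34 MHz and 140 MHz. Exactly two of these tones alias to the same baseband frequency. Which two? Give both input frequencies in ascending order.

34 MHz, 73 MHz

fs/2 = 26.75 MHz.
73 MHz mod fs = 19.5 MHz.
19.5 MHz ≤ fs/2 = 26.75 MHz, appears at 19.5 MHz.
34 MHz > fs/2 = 26.75 MHz, folds to fs − 34 MHz = 19.5 MHz.
140 MHz mod fs = 33 MHz.
33 MHz > fs/2 = 26.75 MHz, folds to fs − 33 MHz = 20.5 MHz.
34 MHz and 73 MHz both map to 19.5 MHz.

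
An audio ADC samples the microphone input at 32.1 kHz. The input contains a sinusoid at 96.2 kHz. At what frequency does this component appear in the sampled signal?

96.2 kHz mod fs = 32 kHz.
32 kHz > fs/2 = 16.05 kHz, folds to fs − 32 kHz = 0.1 kHz.

0.1 kHz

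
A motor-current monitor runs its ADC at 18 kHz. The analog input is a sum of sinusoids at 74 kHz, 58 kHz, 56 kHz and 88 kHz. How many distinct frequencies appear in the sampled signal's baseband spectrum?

fs/2 = 9 kHz.
74 kHz mod fs = 2 kHz.
2 kHz ≤ fs/2 = 9 kHz, appears at 2 kHz.
58 kHz mod fs = 4 kHz.
4 kHz ≤ fs/2 = 9 kHz, appears at 4 kHz.
56 kHz mod fs = 2 kHz.
2 kHz ≤ fs/2 = 9 kHz, appears at 2 kHz.
88 kHz mod fs = 16 kHz.
16 kHz > fs/2 = 9 kHz, folds to fs − 16 kHz = 2 kHz.
Distinct values: {2 kHz, 4 kHz} → 2.

2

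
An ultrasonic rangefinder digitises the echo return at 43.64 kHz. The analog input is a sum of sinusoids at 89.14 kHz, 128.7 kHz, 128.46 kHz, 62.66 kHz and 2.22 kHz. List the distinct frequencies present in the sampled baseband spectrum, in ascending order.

1.86 kHz, 2.22 kHz, 2.46 kHz, 19.02 kHz

fs/2 = 21.82 kHz.
89.14 kHz mod fs = 1.86 kHz.
1.86 kHz ≤ fs/2 = 21.82 kHz, appears at 1.86 kHz.
128.7 kHz mod fs = 41.42 kHz.
41.42 kHz > fs/2 = 21.82 kHz, folds to fs − 41.42 kHz = 2.22 kHz.
128.46 kHz mod fs = 41.18 kHz.
41.18 kHz > fs/2 = 21.82 kHz, folds to fs − 41.18 kHz = 2.46 kHz.
62.66 kHz mod fs = 19.02 kHz.
19.02 kHz ≤ fs/2 = 21.82 kHz, appears at 19.02 kHz.
2.22 kHz ≤ fs/2 = 21.82 kHz, passes unchanged.
Distinct values: {1.86 kHz, 2.22 kHz, 2.46 kHz, 19.02 kHz}.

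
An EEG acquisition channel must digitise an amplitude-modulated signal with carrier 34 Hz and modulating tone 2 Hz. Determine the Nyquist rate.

72 Hz

AM sidebands sit at fc ± fm = 32 Hz and 36 Hz.
Highest-frequency component: 36 Hz.
Nyquist rate = 2 × 36 Hz = 72 Hz.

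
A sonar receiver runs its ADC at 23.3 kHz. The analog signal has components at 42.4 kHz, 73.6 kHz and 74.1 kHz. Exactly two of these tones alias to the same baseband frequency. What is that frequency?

fs/2 = 11.65 kHz.
42.4 kHz mod fs = 19.1 kHz.
19.1 kHz > fs/2 = 11.65 kHz, folds to fs − 19.1 kHz = 4.2 kHz.
73.6 kHz mod fs = 3.7 kHz.
3.7 kHz ≤ fs/2 = 11.65 kHz, appears at 3.7 kHz.
74.1 kHz mod fs = 4.2 kHz.
4.2 kHz ≤ fs/2 = 11.65 kHz, appears at 4.2 kHz.
42.4 kHz and 74.1 kHz both map to 4.2 kHz.

4.2 kHz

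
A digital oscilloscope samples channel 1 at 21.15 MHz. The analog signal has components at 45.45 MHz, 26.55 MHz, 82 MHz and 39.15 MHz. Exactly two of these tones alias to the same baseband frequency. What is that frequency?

3.15 MHz

fs/2 = 10.575 MHz.
45.45 MHz mod fs = 3.15 MHz.
3.15 MHz ≤ fs/2 = 10.575 MHz, appears at 3.15 MHz.
26.55 MHz mod fs = 5.4 MHz.
5.4 MHz ≤ fs/2 = 10.575 MHz, appears at 5.4 MHz.
82 MHz mod fs = 18.55 MHz.
18.55 MHz > fs/2 = 10.575 MHz, folds to fs − 18.55 MHz = 2.6 MHz.
39.15 MHz mod fs = 18 MHz.
18 MHz > fs/2 = 10.575 MHz, folds to fs − 18 MHz = 3.15 MHz.
39.15 MHz and 45.45 MHz both map to 3.15 MHz.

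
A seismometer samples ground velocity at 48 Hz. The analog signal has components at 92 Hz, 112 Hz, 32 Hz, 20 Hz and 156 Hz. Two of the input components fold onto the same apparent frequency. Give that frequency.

16 Hz

fs/2 = 24 Hz.
92 Hz mod fs = 44 Hz.
44 Hz > fs/2 = 24 Hz, folds to fs − 44 Hz = 4 Hz.
112 Hz mod fs = 16 Hz.
16 Hz ≤ fs/2 = 24 Hz, appears at 16 Hz.
32 Hz > fs/2 = 24 Hz, folds to fs − 32 Hz = 16 Hz.
20 Hz ≤ fs/2 = 24 Hz, passes unchanged.
156 Hz mod fs = 12 Hz.
12 Hz ≤ fs/2 = 24 Hz, appears at 12 Hz.
32 Hz and 112 Hz both map to 16 Hz.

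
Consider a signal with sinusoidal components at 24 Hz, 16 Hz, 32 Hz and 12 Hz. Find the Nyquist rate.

Highest-frequency component: 32 Hz.
Nyquist rate = 2 × 32 Hz = 64 Hz.

64 Hz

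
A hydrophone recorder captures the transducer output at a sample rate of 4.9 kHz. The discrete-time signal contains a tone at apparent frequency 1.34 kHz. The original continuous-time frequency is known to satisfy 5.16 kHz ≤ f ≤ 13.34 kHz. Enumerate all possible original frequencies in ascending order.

6.24 kHz, 8.46 kHz, 11.14 kHz

Frequencies that alias to 1.34 kHz are k·fs ± 1.34 kHz for integer k ≥ 0.
k=0: 1.34 kHz.
k=1: 3.56 kHz, 6.24 kHz.
k=2: 8.46 kHz, 11.14 kHz.
k=3: 13.36 kHz, 16.04 kHz.
Within [5.16 kHz, 13.34 kHz]: 6.24 kHz, 8.46 kHz, 11.14 kHz.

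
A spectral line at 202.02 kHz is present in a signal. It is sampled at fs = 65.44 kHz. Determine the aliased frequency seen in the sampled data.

5.7 kHz

202.02 kHz mod fs = 5.7 kHz.
5.7 kHz ≤ fs/2 = 32.72 kHz, appears at 5.7 kHz.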